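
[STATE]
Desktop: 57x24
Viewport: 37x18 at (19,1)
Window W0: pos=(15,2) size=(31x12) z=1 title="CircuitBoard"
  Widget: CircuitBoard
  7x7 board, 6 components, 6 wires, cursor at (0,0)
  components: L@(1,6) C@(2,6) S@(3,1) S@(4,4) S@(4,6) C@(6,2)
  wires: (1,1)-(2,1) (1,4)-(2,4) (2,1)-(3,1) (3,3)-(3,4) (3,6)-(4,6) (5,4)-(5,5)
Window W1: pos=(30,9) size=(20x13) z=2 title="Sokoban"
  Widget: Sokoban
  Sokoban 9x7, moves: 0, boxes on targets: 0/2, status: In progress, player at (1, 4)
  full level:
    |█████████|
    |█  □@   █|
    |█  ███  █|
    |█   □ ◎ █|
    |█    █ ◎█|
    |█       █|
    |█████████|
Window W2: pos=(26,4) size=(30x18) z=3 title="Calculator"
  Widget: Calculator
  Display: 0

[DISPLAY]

                                     
━━━━━━━━━━━━━━━━━━━━━━━━━━┓          
rcuitBoard                ┃          
───────┏━━━━━━━━━━━━━━━━━━━━━━━━━━━━┓
0 1 2 3┃ Calculator                 ┃
[.]    ┠────────────────────────────┨
       ┃                           0┃
     · ┃┌───┬───┬───┬───┐           ┃
     │ ┃│ 7 │ 8 │ 9 │ ÷ │           ┃
     · ┃├───┼───┼───┼───┤           ┃
     │ ┃│ 4 │ 5 │ 6 │ × │           ┃
     S ┃├───┼───┼───┼───┤           ┃
━━━━━━━┃│ 1 │ 2 │ 3 │ - │           ┃
       ┃├───┼───┼───┼───┤           ┃
       ┃│ 0 │ . │ = │ + │           ┃
       ┃├───┼───┼───┼───┤           ┃
       ┃│ C │ MC│ MR│ M+│           ┃
       ┃└───┴───┴───┴───┘           ┃


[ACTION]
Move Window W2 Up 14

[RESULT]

       ┃ Calculator                 ┃
━━━━━━━┠────────────────────────────┨
rcuitBo┃                           0┃
───────┃┌───┬───┬───┬───┐           ┃
0 1 2 3┃│ 7 │ 8 │ 9 │ ÷ │           ┃
[.]    ┃├───┼───┼───┼───┤           ┃
       ┃│ 4 │ 5 │ 6 │ × │           ┃
     · ┃├───┼───┼───┼───┤           ┃
     │ ┃│ 1 │ 2 │ 3 │ - │           ┃
     · ┃├───┼───┼───┼───┤           ┃
     │ ┃│ 0 │ . │ = │ + │           ┃
     S ┃├───┼───┼───┼───┤           ┃
━━━━━━━┃│ C │ MC│ MR│ M+│           ┃
       ┃└───┴───┴───┴───┘           ┃
       ┃                            ┃
       ┃                            ┃
       ┗━━━━━━━━━━━━━━━━━━━━━━━━━━━━┛
           ┃█████████         ┃      


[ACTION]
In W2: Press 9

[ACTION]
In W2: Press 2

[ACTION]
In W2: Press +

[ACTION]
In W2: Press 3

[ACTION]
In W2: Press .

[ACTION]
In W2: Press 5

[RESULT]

       ┃ Calculator                 ┃
━━━━━━━┠────────────────────────────┨
rcuitBo┃                         3.5┃
───────┃┌───┬───┬───┬───┐           ┃
0 1 2 3┃│ 7 │ 8 │ 9 │ ÷ │           ┃
[.]    ┃├───┼───┼───┼───┤           ┃
       ┃│ 4 │ 5 │ 6 │ × │           ┃
     · ┃├───┼───┼───┼───┤           ┃
     │ ┃│ 1 │ 2 │ 3 │ - │           ┃
     · ┃├───┼───┼───┼───┤           ┃
     │ ┃│ 0 │ . │ = │ + │           ┃
     S ┃├───┼───┼───┼───┤           ┃
━━━━━━━┃│ C │ MC│ MR│ M+│           ┃
       ┃└───┴───┴───┴───┘           ┃
       ┃                            ┃
       ┃                            ┃
       ┗━━━━━━━━━━━━━━━━━━━━━━━━━━━━┛
           ┃█████████         ┃      


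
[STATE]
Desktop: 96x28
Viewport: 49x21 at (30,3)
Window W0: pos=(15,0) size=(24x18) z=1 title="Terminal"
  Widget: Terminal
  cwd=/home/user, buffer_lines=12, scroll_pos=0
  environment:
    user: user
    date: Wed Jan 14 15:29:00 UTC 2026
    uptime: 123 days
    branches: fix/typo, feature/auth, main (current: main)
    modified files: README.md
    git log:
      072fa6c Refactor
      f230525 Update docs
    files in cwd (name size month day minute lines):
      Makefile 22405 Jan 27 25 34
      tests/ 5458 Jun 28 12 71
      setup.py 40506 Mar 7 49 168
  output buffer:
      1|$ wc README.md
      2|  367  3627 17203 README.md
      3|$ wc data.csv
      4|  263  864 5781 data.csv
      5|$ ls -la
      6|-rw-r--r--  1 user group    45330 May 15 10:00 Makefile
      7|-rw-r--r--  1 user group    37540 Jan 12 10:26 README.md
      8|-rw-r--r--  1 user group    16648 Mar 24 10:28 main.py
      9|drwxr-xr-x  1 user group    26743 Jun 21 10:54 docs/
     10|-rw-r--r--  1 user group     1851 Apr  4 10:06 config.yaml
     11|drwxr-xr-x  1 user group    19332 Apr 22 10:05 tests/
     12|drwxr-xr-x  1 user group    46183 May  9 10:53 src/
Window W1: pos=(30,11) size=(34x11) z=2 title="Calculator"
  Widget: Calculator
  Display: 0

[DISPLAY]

        ┃                                        
203 READ┃                                        
        ┃                                        
1 data.c┃                                        
        ┃                                        
user gro┃                                        
user gro┃                                        
user gro┃                                        
┏━━━━━━━━━━━━━━━━━━━━━━━━━━━━━━━━┓               
┃ Calculator                     ┃               
┠────────────────────────────────┨               
┃                               0┃               
┃┌───┬───┬───┬───┐               ┃               
┃│ 7 │ 8 │ 9 │ ÷ │               ┃               
┃├───┼───┼───┼───┤               ┃               
┃│ 4 │ 5 │ 6 │ × │               ┃               
┃├───┼───┼───┼───┤               ┃               
┃│ 1 │ 2 │ 3 │ - │               ┃               
┗━━━━━━━━━━━━━━━━━━━━━━━━━━━━━━━━┛               
                                                 
                                                 


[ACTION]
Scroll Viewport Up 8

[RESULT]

━━━━━━━━┓                                        
        ┃                                        
────────┨                                        
        ┃                                        
203 READ┃                                        
        ┃                                        
1 data.c┃                                        
        ┃                                        
user gro┃                                        
user gro┃                                        
user gro┃                                        
┏━━━━━━━━━━━━━━━━━━━━━━━━━━━━━━━━┓               
┃ Calculator                     ┃               
┠────────────────────────────────┨               
┃                               0┃               
┃┌───┬───┬───┬───┐               ┃               
┃│ 7 │ 8 │ 9 │ ÷ │               ┃               
┃├───┼───┼───┼───┤               ┃               
┃│ 4 │ 5 │ 6 │ × │               ┃               
┃├───┼───┼───┼───┤               ┃               
┃│ 1 │ 2 │ 3 │ - │               ┃               


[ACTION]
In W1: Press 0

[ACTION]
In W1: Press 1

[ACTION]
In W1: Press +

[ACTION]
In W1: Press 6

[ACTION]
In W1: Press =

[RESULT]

━━━━━━━━┓                                        
        ┃                                        
────────┨                                        
        ┃                                        
203 READ┃                                        
        ┃                                        
1 data.c┃                                        
        ┃                                        
user gro┃                                        
user gro┃                                        
user gro┃                                        
┏━━━━━━━━━━━━━━━━━━━━━━━━━━━━━━━━┓               
┃ Calculator                     ┃               
┠────────────────────────────────┨               
┃                               7┃               
┃┌───┬───┬───┬───┐               ┃               
┃│ 7 │ 8 │ 9 │ ÷ │               ┃               
┃├───┼───┼───┼───┤               ┃               
┃│ 4 │ 5 │ 6 │ × │               ┃               
┃├───┼───┼───┼───┤               ┃               
┃│ 1 │ 2 │ 3 │ - │               ┃               


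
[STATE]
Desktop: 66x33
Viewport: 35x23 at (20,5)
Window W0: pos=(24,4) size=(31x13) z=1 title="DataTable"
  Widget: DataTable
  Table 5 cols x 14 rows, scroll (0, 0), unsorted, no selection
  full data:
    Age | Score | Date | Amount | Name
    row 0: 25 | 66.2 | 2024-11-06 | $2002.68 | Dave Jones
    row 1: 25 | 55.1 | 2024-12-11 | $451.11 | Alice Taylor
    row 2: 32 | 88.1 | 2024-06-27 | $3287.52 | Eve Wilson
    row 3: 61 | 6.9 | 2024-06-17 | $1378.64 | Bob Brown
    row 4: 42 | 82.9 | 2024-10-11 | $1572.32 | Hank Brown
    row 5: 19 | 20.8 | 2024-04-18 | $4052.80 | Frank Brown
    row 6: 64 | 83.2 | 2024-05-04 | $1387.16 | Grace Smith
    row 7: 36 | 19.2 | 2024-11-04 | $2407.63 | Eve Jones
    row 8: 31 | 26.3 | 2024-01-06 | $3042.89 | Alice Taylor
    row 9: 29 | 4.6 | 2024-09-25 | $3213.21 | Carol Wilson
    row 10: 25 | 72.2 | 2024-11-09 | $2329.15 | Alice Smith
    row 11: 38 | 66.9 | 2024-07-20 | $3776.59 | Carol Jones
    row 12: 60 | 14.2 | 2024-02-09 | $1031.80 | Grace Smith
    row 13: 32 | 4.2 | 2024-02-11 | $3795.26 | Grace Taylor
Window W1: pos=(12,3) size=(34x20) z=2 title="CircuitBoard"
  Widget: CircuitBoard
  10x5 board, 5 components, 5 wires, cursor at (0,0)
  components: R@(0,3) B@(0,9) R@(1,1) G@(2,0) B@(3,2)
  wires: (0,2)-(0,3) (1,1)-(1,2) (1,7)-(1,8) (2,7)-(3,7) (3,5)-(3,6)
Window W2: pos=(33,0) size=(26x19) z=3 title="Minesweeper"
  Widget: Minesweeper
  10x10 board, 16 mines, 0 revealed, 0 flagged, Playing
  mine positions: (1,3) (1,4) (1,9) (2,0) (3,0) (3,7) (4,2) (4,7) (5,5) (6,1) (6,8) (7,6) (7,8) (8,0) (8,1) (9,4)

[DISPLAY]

─────────────┃■■■■■■■■■■           
2 3 4 5 6 7 8┃■■■■■■■■■■           
     · ─ R   ┃■■■■■■■■■■           
             ┃■■■■■■■■■■           
 R ─ ·       ┃■■■■■■■■■■           
             ┃■■■■■■■■■■           
             ┃■■■■■■■■■■           
             ┃■■■■■■■■■■           
     B       ┃                     
             ┃                     
             ┃                     
 (0,0)       ┃                     
             ┃                     
             ┗━━━━━━━━━━━━━━━━━━━━━
                         ┃         
                         ┃         
                         ┃         
━━━━━━━━━━━━━━━━━━━━━━━━━┛         
                                   
                                   
                                   
                                   
                                   


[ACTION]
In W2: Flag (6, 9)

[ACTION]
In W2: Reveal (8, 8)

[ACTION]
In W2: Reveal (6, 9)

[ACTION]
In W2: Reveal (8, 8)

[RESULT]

─────────────┃■■■■■■■■■■           
2 3 4 5 6 7 8┃■■■■■■■■■■           
     · ─ R   ┃■■■■■■■■■■           
             ┃■■■■■■■■■■           
 R ─ ·       ┃■■■■■■■■■⚑           
             ┃■■■■■■■■■■           
             ┃■■■■■■■■1■           
             ┃■■■■■■■■■■           
     B       ┃                     
             ┃                     
             ┃                     
 (0,0)       ┃                     
             ┃                     
             ┗━━━━━━━━━━━━━━━━━━━━━
                         ┃         
                         ┃         
                         ┃         
━━━━━━━━━━━━━━━━━━━━━━━━━┛         
                                   
                                   
                                   
                                   
                                   


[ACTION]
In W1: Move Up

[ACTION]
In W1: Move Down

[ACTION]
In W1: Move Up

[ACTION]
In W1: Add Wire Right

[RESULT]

─────────────┃■■■■■■■■■■           
2 3 4 5 6 7 8┃■■■■■■■■■■           
 ·   · ─ R   ┃■■■■■■■■■■           
             ┃■■■■■■■■■■           
 R ─ ·       ┃■■■■■■■■■⚑           
             ┃■■■■■■■■■■           
             ┃■■■■■■■■1■           
             ┃■■■■■■■■■■           
     B       ┃                     
             ┃                     
             ┃                     
 (0,0)       ┃                     
             ┃                     
             ┗━━━━━━━━━━━━━━━━━━━━━
                         ┃         
                         ┃         
                         ┃         
━━━━━━━━━━━━━━━━━━━━━━━━━┛         
                                   
                                   
                                   
                                   
                                   


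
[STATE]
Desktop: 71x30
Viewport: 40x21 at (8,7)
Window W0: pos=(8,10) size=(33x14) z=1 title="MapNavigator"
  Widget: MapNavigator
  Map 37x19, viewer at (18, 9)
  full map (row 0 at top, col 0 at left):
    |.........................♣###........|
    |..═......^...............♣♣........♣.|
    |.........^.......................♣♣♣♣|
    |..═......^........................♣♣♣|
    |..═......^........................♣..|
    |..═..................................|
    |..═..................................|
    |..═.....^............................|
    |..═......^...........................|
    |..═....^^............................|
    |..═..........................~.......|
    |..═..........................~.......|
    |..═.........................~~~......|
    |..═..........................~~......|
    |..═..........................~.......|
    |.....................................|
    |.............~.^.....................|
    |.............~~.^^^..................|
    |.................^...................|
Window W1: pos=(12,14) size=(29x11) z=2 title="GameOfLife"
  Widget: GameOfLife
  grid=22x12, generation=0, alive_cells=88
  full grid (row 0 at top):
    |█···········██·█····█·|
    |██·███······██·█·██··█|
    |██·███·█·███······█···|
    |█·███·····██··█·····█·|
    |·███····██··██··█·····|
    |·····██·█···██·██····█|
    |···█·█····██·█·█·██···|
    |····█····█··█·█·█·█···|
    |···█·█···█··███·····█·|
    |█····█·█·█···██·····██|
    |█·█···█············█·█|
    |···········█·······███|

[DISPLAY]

                                        
                                        
                                        
┏━━━━━━━━━━━━━━━━━━━━━━━━━━━━━━━┓       
┃ MapNavigator                  ┃       
┠───────────────────────────────┨       
┃......^........................┃       
┃...┏━━━━━━━━━━━━━━━━━━━━━━━━━━━┓       
┃...┃ GameOfLife                ┃       
┃...┠───────────────────────────┨       
┃...┃Gen: 0                     ┃       
┃...┃█·███·····██··█·····█·     ┃       
┃...┃·███····██··██··█·····     ┃       
┃...┃·····██·█···██·██····█     ┃       
┃...┃···█·█····██·█·█·██···     ┃       
┃...┃····█····█··█·█·█·█···     ┃       
┗━━━┃···█·█···█··███·····█·     ┃       
    ┗━━━━━━━━━━━━━━━━━━━━━━━━━━━┛       
                                        
                                        
                                        


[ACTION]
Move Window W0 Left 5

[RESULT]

                                        
                                        
                                        
━━━━━━━━━━━━━━━━━━━━━━━━━━━┓            
Navigator                  ┃            
───────────────────────────┨            
..^........................┃            
....┏━━━━━━━━━━━━━━━━━━━━━━━━━━━┓       
....┃ GameOfLife                ┃       
.^..┠───────────────────────────┨       
..^.┃Gen: 0                     ┃       
^^..┃█·███·····██··█·····█·     ┃       
....┃·███····██··██··█·····     ┃       
....┃·····██·█···██·██····█     ┃       
....┃···█·█····██·█·█·██···     ┃       
....┃····█····█··█·█·█·█···     ┃       
━━━━┃···█·█···█··███·····█·     ┃       
    ┗━━━━━━━━━━━━━━━━━━━━━━━━━━━┛       
                                        
                                        
                                        


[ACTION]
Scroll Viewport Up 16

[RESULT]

                                        
                                        
                                        
                                        
                                        
                                        
                                        
                                        
                                        
                                        
━━━━━━━━━━━━━━━━━━━━━━━━━━━┓            
Navigator                  ┃            
───────────────────────────┨            
..^........................┃            
....┏━━━━━━━━━━━━━━━━━━━━━━━━━━━┓       
....┃ GameOfLife                ┃       
.^..┠───────────────────────────┨       
..^.┃Gen: 0                     ┃       
^^..┃█·███·····██··█·····█·     ┃       
....┃·███····██··██··█·····     ┃       
....┃·····██·█···██·██····█     ┃       


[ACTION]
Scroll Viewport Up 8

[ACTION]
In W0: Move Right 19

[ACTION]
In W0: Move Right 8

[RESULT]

                                        
                                        
                                        
                                        
                                        
                                        
                                        
                                        
                                        
                                        
━━━━━━━━━━━━━━━━━━━━━━━━━━━┓            
Navigator                  ┃            
───────────────────────────┨            
.........♣..               ┃            
....┏━━━━━━━━━━━━━━━━━━━━━━━━━━━┓       
....┃ GameOfLife                ┃       
....┠───────────────────────────┨       
....┃Gen: 0                     ┃       
....┃█·███·····██··█·····█·     ┃       
....┃·███····██··██··█·····     ┃       
....┃·····██·█···██·██····█     ┃       


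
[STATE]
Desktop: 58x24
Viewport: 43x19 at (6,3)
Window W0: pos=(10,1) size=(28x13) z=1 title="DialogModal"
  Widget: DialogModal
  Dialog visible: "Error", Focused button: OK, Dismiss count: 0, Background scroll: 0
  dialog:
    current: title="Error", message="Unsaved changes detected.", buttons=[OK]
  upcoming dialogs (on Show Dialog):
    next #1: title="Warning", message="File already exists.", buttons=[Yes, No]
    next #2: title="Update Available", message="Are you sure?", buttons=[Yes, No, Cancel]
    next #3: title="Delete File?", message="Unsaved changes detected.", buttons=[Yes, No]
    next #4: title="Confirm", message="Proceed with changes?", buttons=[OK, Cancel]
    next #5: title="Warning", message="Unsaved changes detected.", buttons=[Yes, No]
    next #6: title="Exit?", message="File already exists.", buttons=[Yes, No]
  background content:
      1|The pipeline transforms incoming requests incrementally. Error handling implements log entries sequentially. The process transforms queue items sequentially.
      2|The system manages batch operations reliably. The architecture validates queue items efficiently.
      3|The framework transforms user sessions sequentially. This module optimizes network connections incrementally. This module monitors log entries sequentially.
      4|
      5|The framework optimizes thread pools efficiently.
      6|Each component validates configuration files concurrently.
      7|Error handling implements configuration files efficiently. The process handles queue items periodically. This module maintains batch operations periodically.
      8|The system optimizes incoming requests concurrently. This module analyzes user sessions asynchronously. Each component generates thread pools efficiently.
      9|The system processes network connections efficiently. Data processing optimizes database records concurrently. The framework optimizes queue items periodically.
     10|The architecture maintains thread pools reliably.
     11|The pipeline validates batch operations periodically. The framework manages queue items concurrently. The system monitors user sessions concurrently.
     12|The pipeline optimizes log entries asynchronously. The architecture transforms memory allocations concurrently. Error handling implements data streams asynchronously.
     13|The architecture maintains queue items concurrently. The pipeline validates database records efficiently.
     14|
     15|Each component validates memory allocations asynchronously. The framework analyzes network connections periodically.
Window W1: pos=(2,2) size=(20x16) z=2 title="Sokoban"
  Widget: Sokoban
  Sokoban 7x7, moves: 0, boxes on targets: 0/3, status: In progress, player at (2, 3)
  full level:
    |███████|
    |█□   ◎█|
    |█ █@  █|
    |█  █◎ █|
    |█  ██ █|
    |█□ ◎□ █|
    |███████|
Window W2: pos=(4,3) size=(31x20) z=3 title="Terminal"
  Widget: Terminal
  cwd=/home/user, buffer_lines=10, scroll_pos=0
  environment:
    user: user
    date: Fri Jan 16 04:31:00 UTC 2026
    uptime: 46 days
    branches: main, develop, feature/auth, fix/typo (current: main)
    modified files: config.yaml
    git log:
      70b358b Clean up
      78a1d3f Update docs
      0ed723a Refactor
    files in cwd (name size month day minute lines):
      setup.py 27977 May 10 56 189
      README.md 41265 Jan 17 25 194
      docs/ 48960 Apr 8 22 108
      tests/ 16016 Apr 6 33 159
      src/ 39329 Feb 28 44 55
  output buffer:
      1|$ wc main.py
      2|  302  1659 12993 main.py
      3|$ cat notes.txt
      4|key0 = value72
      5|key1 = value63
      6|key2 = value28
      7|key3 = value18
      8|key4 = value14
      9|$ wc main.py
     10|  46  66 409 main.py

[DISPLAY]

━━━━━━━━━━━━━━━━━━━━━━━━━━━━┓──┨           
Terminal                    ┃in┃           
────────────────────────────┨ o┃           
 wc main.py                 ┃ u┃           
 302  1659 12993 main.py    ┃  ┃           
 cat notes.txt              ┃th┃           
ey0 = value72               ┃ c┃           
ey1 = value63               ┃s ┃           
ey2 = value28               ┃om┃           
ey3 = value18               ┃wo┃           
ey4 = value14               ┃━━┛           
 wc main.py                 ┃              
 46  66 409 main.py         ┃              
 █                          ┃              
                            ┃              
                            ┃              
                            ┃              
                            ┃              
                            ┃              


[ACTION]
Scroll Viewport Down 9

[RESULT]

────────────────────────────┨ o┃           
 wc main.py                 ┃ u┃           
 302  1659 12993 main.py    ┃  ┃           
 cat notes.txt              ┃th┃           
ey0 = value72               ┃ c┃           
ey1 = value63               ┃s ┃           
ey2 = value28               ┃om┃           
ey3 = value18               ┃wo┃           
ey4 = value14               ┃━━┛           
 wc main.py                 ┃              
 46  66 409 main.py         ┃              
 █                          ┃              
                            ┃              
                            ┃              
                            ┃              
                            ┃              
                            ┃              
━━━━━━━━━━━━━━━━━━━━━━━━━━━━┛              
                                           


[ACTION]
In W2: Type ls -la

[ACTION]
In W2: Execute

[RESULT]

────────────────────────────┨ o┃           
 302  1659 12993 main.py    ┃ u┃           
 cat notes.txt              ┃  ┃           
ey0 = value72               ┃th┃           
ey1 = value63               ┃ c┃           
ey2 = value28               ┃s ┃           
ey3 = value18               ┃om┃           
ey4 = value14               ┃wo┃           
 wc main.py                 ┃━━┛           
 46  66 409 main.py         ┃              
 ls -la                     ┃              
rw-r--r--  1 user group    2┃              
rw-r--r--  1 user group    4┃              
rwxr-xr-x  1 user group    4┃              
rwxr-xr-x  1 user group    1┃              
rwxr-xr-x  1 user group    3┃              
 █                          ┃              
━━━━━━━━━━━━━━━━━━━━━━━━━━━━┛              
                                           


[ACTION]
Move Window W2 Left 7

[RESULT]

────────────────────────┨atch o┃           
  1659 12993 main.py    ┃───┐ u┃           
 notes.txt              ┃   │  ┃           
= value72               ┃ete│th┃           
= value63               ┃   │ c┃           
= value28               ┃───┘s ┃           
= value18               ┃ incom┃           
= value14               ┃ netwo┃           
main.py                 ┃━━━━━━┛           
 66 409 main.py         ┃                  
-la                     ┃                  
--r--  1 user group    2┃                  
--r--  1 user group    4┃                  
-xr-x  1 user group    4┃                  
-xr-x  1 user group    1┃                  
-xr-x  1 user group    3┃                  
                        ┃                  
━━━━━━━━━━━━━━━━━━━━━━━━┛                  
                                           


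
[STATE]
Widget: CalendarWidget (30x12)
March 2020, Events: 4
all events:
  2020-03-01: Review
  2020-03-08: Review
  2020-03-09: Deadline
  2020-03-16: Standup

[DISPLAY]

          March 2020          
Mo Tu We Th Fr Sa Su          
                   1*         
 2  3  4  5  6  7  8*         
 9* 10 11 12 13 14 15         
16* 17 18 19 20 21 22         
23 24 25 26 27 28 29          
30 31                         
                              
                              
                              
                              


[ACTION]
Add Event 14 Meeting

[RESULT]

          March 2020          
Mo Tu We Th Fr Sa Su          
                   1*         
 2  3  4  5  6  7  8*         
 9* 10 11 12 13 14* 15        
16* 17 18 19 20 21 22         
23 24 25 26 27 28 29          
30 31                         
                              
                              
                              
                              


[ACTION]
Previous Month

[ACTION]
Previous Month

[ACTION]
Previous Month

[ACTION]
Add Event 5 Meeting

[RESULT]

        December 2019         
Mo Tu We Th Fr Sa Su          
                   1          
 2  3  4  5*  6  7  8         
 9 10 11 12 13 14 15          
16 17 18 19 20 21 22          
23 24 25 26 27 28 29          
30 31                         
                              
                              
                              
                              


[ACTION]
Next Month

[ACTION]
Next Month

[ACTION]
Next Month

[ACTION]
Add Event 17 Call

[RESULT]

          March 2020          
Mo Tu We Th Fr Sa Su          
                   1*         
 2  3  4  5  6  7  8*         
 9* 10 11 12 13 14* 15        
16* 17* 18 19 20 21 22        
23 24 25 26 27 28 29          
30 31                         
                              
                              
                              
                              


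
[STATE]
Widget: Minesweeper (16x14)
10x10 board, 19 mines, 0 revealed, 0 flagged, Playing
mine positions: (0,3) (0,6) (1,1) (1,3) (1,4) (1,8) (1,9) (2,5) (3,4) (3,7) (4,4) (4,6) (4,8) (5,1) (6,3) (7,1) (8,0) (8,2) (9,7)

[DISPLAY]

■■■■■■■■■■      
■■■■■■■■■■      
■■■■■■■■■■      
■■■■■■■■■■      
■■■■■■■■■■      
■■■■■■■■■■      
■■■■■■■■■■      
■■■■■■■■■■      
■■■■■■■■■■      
■■■■■■■■■■      
                
                
                
                


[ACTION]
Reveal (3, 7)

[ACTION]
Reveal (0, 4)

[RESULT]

■■■✹■■✹■■■      
■✹■✹✹■■■✹✹      
■■■■■✹■■■■      
■■■■✹■■✹■■      
■■■■✹■✹■✹■      
■✹■■■■■■■■      
■■■✹■■■■■■      
■✹■■■■■■■■      
✹■✹■■■■■■■      
■■■■■■■✹■■      
                
                
                
                


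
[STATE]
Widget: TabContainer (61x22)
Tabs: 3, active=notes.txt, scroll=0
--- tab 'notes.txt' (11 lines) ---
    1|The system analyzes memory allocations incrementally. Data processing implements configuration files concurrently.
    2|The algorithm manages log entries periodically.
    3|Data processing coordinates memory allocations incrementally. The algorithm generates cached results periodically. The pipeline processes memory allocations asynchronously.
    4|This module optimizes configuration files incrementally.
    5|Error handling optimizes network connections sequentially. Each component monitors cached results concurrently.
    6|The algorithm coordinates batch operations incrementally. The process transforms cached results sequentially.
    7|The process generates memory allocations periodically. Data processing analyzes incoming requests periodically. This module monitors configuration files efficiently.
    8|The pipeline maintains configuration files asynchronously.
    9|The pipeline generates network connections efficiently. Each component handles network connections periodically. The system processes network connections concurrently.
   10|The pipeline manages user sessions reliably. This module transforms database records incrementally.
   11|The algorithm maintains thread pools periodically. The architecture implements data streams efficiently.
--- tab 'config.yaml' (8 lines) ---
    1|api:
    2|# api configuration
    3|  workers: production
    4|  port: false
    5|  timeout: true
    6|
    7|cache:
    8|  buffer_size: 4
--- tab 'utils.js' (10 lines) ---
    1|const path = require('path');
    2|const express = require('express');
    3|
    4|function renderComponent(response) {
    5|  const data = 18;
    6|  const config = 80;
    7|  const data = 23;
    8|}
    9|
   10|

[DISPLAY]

[notes.txt]│ config.yaml │ utils.js                          
─────────────────────────────────────────────────────────────
The system analyzes memory allocations incrementally. Data pr
The algorithm manages log entries periodically.              
Data processing coordinates memory allocations incrementally.
This module optimizes configuration files incrementally.     
Error handling optimizes network connections sequentially. Ea
The algorithm coordinates batch operations incrementally. The
The process generates memory allocations periodically. Data p
The pipeline maintains configuration files asynchronously.   
The pipeline generates network connections efficiently. Each 
The pipeline manages user sessions reliably. This module tran
The algorithm maintains thread pools periodically. The archit
                                                             
                                                             
                                                             
                                                             
                                                             
                                                             
                                                             
                                                             
                                                             


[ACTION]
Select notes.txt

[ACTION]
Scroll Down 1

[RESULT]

[notes.txt]│ config.yaml │ utils.js                          
─────────────────────────────────────────────────────────────
The algorithm manages log entries periodically.              
Data processing coordinates memory allocations incrementally.
This module optimizes configuration files incrementally.     
Error handling optimizes network connections sequentially. Ea
The algorithm coordinates batch operations incrementally. The
The process generates memory allocations periodically. Data p
The pipeline maintains configuration files asynchronously.   
The pipeline generates network connections efficiently. Each 
The pipeline manages user sessions reliably. This module tran
The algorithm maintains thread pools periodically. The archit
                                                             
                                                             
                                                             
                                                             
                                                             
                                                             
                                                             
                                                             
                                                             
                                                             


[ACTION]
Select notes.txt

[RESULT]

[notes.txt]│ config.yaml │ utils.js                          
─────────────────────────────────────────────────────────────
The system analyzes memory allocations incrementally. Data pr
The algorithm manages log entries periodically.              
Data processing coordinates memory allocations incrementally.
This module optimizes configuration files incrementally.     
Error handling optimizes network connections sequentially. Ea
The algorithm coordinates batch operations incrementally. The
The process generates memory allocations periodically. Data p
The pipeline maintains configuration files asynchronously.   
The pipeline generates network connections efficiently. Each 
The pipeline manages user sessions reliably. This module tran
The algorithm maintains thread pools periodically. The archit
                                                             
                                                             
                                                             
                                                             
                                                             
                                                             
                                                             
                                                             
                                                             


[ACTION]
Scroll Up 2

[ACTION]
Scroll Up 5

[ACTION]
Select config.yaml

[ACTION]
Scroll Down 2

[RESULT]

 notes.txt │[config.yaml]│ utils.js                          
─────────────────────────────────────────────────────────────
  workers: production                                        
  port: false                                                
  timeout: true                                              
                                                             
cache:                                                       
  buffer_size: 4                                             
                                                             
                                                             
                                                             
                                                             
                                                             
                                                             
                                                             
                                                             
                                                             
                                                             
                                                             
                                                             
                                                             
                                                             
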